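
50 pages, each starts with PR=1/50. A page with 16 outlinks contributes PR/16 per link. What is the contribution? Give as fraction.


Initial PR = 1/50 = 1/50
Outlinks = 16
Contribution per link = PR / outlinks
= 1/50 / 16
= 1/800

1/800


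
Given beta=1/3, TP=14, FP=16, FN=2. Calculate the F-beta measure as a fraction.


P = TP/(TP+FP) = 14/30 = 7/15
R = TP/(TP+FN) = 14/16 = 7/8
beta^2 = 1/3^2 = 1/9
(1 + beta^2) = 10/9
Numerator = (1+beta^2)*P*R = 49/108
Denominator = beta^2*P + R = 7/135 + 7/8 = 1001/1080
F_beta = 70/143

70/143


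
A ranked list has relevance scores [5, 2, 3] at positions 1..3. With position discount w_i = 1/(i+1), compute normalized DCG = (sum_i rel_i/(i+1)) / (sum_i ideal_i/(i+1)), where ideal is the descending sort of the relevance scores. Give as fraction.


Position discount weights w_i = 1/(i+1) for i=1..3:
Weights = [1/2, 1/3, 1/4]
Actual relevance: [5, 2, 3]
DCG = 5/2 + 2/3 + 3/4 = 47/12
Ideal relevance (sorted desc): [5, 3, 2]
Ideal DCG = 5/2 + 3/3 + 2/4 = 4
nDCG = DCG / ideal_DCG = 47/12 / 4 = 47/48

47/48


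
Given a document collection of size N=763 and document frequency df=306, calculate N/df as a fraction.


IDF ratio = N / df
= 763 / 306
= 763/306

763/306


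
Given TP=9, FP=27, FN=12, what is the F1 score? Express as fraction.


F1 = 2 * P * R / (P + R)
P = TP/(TP+FP) = 9/36 = 1/4
R = TP/(TP+FN) = 9/21 = 3/7
2 * P * R = 2 * 1/4 * 3/7 = 3/14
P + R = 1/4 + 3/7 = 19/28
F1 = 3/14 / 19/28 = 6/19

6/19


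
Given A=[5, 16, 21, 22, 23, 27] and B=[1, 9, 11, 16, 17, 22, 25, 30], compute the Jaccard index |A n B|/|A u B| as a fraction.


A intersect B = [16, 22]
|A intersect B| = 2
A union B = [1, 5, 9, 11, 16, 17, 21, 22, 23, 25, 27, 30]
|A union B| = 12
Jaccard = 2/12 = 1/6

1/6


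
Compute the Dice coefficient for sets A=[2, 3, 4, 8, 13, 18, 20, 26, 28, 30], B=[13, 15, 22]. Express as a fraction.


A intersect B = [13]
|A intersect B| = 1
|A| = 10, |B| = 3
Dice = 2*1 / (10+3)
= 2 / 13 = 2/13

2/13


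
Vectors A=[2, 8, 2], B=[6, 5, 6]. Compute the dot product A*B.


Dot product = sum of element-wise products
A[0]*B[0] = 2*6 = 12
A[1]*B[1] = 8*5 = 40
A[2]*B[2] = 2*6 = 12
Sum = 12 + 40 + 12 = 64

64


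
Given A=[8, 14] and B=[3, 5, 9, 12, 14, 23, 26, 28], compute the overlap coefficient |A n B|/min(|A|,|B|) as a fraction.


A intersect B = [14]
|A intersect B| = 1
min(|A|, |B|) = min(2, 8) = 2
Overlap = 1 / 2 = 1/2

1/2


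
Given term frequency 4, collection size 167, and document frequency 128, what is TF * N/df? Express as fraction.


TF * (N/df)
= 4 * (167/128)
= 4 * 167/128
= 167/32

167/32


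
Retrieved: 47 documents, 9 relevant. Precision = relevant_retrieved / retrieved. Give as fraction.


Precision = relevant_retrieved / total_retrieved
= 9 / 47
= 9 / (9 + 38)
= 9/47

9/47


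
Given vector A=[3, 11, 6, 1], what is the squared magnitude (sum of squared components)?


|A|^2 = sum of squared components
A[0]^2 = 3^2 = 9
A[1]^2 = 11^2 = 121
A[2]^2 = 6^2 = 36
A[3]^2 = 1^2 = 1
Sum = 9 + 121 + 36 + 1 = 167

167


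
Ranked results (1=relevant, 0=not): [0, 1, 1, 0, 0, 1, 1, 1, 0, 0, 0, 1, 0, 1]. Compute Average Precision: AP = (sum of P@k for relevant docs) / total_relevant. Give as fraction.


Computing P@k for each relevant position:
Position 1: not relevant
Position 2: relevant, P@2 = 1/2 = 1/2
Position 3: relevant, P@3 = 2/3 = 2/3
Position 4: not relevant
Position 5: not relevant
Position 6: relevant, P@6 = 3/6 = 1/2
Position 7: relevant, P@7 = 4/7 = 4/7
Position 8: relevant, P@8 = 5/8 = 5/8
Position 9: not relevant
Position 10: not relevant
Position 11: not relevant
Position 12: relevant, P@12 = 6/12 = 1/2
Position 13: not relevant
Position 14: relevant, P@14 = 7/14 = 1/2
Sum of P@k = 1/2 + 2/3 + 1/2 + 4/7 + 5/8 + 1/2 + 1/2 = 649/168
AP = 649/168 / 7 = 649/1176

649/1176


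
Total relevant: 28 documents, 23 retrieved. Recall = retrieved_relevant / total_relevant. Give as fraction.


Recall = retrieved_relevant / total_relevant
= 23 / 28
= 23 / (23 + 5)
= 23/28

23/28


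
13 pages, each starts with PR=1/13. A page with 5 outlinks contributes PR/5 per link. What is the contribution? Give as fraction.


Initial PR = 1/13 = 1/13
Outlinks = 5
Contribution per link = PR / outlinks
= 1/13 / 5
= 1/65

1/65


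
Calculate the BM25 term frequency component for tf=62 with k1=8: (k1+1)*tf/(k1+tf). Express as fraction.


BM25 TF component = (k1+1)*tf / (k1+tf)
k1 = 8, tf = 62
Numerator = (8+1)*62 = 558
Denominator = 8 + 62 = 70
= 558/70 = 279/35

279/35


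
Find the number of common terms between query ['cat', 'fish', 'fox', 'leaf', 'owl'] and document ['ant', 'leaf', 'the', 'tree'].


Query terms: ['cat', 'fish', 'fox', 'leaf', 'owl']
Document terms: ['ant', 'leaf', 'the', 'tree']
Common terms: ['leaf']
Overlap count = 1

1


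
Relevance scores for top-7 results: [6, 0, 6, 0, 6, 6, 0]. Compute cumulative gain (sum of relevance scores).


Cumulative Gain = sum of relevance scores
Position 1: rel=6, running sum=6
Position 2: rel=0, running sum=6
Position 3: rel=6, running sum=12
Position 4: rel=0, running sum=12
Position 5: rel=6, running sum=18
Position 6: rel=6, running sum=24
Position 7: rel=0, running sum=24
CG = 24

24


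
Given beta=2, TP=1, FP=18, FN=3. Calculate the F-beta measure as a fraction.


P = TP/(TP+FP) = 1/19 = 1/19
R = TP/(TP+FN) = 1/4 = 1/4
beta^2 = 2^2 = 4
(1 + beta^2) = 5
Numerator = (1+beta^2)*P*R = 5/76
Denominator = beta^2*P + R = 4/19 + 1/4 = 35/76
F_beta = 1/7

1/7


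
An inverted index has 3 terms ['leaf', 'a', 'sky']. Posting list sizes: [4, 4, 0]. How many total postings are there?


Summing posting list sizes:
'leaf': 4 postings
'a': 4 postings
'sky': 0 postings
Total = 4 + 4 + 0 = 8

8


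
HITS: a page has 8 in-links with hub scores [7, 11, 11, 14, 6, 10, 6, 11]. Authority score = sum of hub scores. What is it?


Authority = sum of hub scores of in-linkers
In-link 1: hub score = 7
In-link 2: hub score = 11
In-link 3: hub score = 11
In-link 4: hub score = 14
In-link 5: hub score = 6
In-link 6: hub score = 10
In-link 7: hub score = 6
In-link 8: hub score = 11
Authority = 7 + 11 + 11 + 14 + 6 + 10 + 6 + 11 = 76

76


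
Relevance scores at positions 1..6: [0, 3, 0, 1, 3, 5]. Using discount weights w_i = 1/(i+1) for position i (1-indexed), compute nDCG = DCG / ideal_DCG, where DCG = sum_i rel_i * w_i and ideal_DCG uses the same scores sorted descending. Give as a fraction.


Position discount weights w_i = 1/(i+1) for i=1..6:
Weights = [1/2, 1/3, 1/4, 1/5, 1/6, 1/7]
Actual relevance: [0, 3, 0, 1, 3, 5]
DCG = 0/2 + 3/3 + 0/4 + 1/5 + 3/6 + 5/7 = 169/70
Ideal relevance (sorted desc): [5, 3, 3, 1, 0, 0]
Ideal DCG = 5/2 + 3/3 + 3/4 + 1/5 + 0/6 + 0/7 = 89/20
nDCG = DCG / ideal_DCG = 169/70 / 89/20 = 338/623

338/623


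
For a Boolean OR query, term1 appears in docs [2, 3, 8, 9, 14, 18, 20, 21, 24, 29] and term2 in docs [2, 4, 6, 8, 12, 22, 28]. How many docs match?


Boolean OR: find union of posting lists
term1 docs: [2, 3, 8, 9, 14, 18, 20, 21, 24, 29]
term2 docs: [2, 4, 6, 8, 12, 22, 28]
Union: [2, 3, 4, 6, 8, 9, 12, 14, 18, 20, 21, 22, 24, 28, 29]
|union| = 15

15


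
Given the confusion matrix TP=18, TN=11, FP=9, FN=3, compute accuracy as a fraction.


Accuracy = (TP + TN) / (TP + TN + FP + FN)
TP + TN = 18 + 11 = 29
Total = 18 + 11 + 9 + 3 = 41
Accuracy = 29 / 41 = 29/41

29/41


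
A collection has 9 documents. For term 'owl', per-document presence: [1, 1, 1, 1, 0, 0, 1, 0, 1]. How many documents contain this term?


Checking each document for 'owl':
Doc 1: present
Doc 2: present
Doc 3: present
Doc 4: present
Doc 5: absent
Doc 6: absent
Doc 7: present
Doc 8: absent
Doc 9: present
df = sum of presences = 1 + 1 + 1 + 1 + 0 + 0 + 1 + 0 + 1 = 6

6


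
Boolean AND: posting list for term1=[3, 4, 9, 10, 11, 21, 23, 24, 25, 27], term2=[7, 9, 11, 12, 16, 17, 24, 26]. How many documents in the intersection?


Boolean AND: find intersection of posting lists
term1 docs: [3, 4, 9, 10, 11, 21, 23, 24, 25, 27]
term2 docs: [7, 9, 11, 12, 16, 17, 24, 26]
Intersection: [9, 11, 24]
|intersection| = 3

3


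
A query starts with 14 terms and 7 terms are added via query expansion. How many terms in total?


Original terms: 14
Expansion terms: 7
Total = 14 + 7 = 21

21


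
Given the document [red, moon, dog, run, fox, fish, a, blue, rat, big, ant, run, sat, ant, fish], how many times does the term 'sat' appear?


Document has 15 words
Scanning for 'sat':
Found at positions: [12]
Count = 1

1


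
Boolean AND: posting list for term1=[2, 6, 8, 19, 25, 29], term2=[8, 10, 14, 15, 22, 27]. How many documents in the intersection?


Boolean AND: find intersection of posting lists
term1 docs: [2, 6, 8, 19, 25, 29]
term2 docs: [8, 10, 14, 15, 22, 27]
Intersection: [8]
|intersection| = 1

1


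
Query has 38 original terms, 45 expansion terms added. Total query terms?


Original terms: 38
Expansion terms: 45
Total = 38 + 45 = 83

83


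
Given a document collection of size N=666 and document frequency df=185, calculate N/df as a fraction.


IDF ratio = N / df
= 666 / 185
= 18/5

18/5


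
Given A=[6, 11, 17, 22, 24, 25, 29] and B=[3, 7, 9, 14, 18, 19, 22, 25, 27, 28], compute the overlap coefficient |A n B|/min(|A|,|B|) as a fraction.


A intersect B = [22, 25]
|A intersect B| = 2
min(|A|, |B|) = min(7, 10) = 7
Overlap = 2 / 7 = 2/7

2/7


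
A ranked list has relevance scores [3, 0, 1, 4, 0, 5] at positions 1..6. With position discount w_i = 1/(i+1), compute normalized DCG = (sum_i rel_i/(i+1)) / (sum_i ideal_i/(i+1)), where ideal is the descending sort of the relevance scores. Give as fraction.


Position discount weights w_i = 1/(i+1) for i=1..6:
Weights = [1/2, 1/3, 1/4, 1/5, 1/6, 1/7]
Actual relevance: [3, 0, 1, 4, 0, 5]
DCG = 3/2 + 0/3 + 1/4 + 4/5 + 0/6 + 5/7 = 457/140
Ideal relevance (sorted desc): [5, 4, 3, 1, 0, 0]
Ideal DCG = 5/2 + 4/3 + 3/4 + 1/5 + 0/6 + 0/7 = 287/60
nDCG = DCG / ideal_DCG = 457/140 / 287/60 = 1371/2009

1371/2009


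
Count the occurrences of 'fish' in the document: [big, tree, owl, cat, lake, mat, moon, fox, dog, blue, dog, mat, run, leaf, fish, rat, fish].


Document has 17 words
Scanning for 'fish':
Found at positions: [14, 16]
Count = 2

2


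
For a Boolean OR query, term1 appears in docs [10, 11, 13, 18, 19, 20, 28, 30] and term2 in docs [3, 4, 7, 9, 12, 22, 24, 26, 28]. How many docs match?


Boolean OR: find union of posting lists
term1 docs: [10, 11, 13, 18, 19, 20, 28, 30]
term2 docs: [3, 4, 7, 9, 12, 22, 24, 26, 28]
Union: [3, 4, 7, 9, 10, 11, 12, 13, 18, 19, 20, 22, 24, 26, 28, 30]
|union| = 16

16


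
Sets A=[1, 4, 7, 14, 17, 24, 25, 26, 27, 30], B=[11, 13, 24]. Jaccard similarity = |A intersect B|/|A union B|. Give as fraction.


A intersect B = [24]
|A intersect B| = 1
A union B = [1, 4, 7, 11, 13, 14, 17, 24, 25, 26, 27, 30]
|A union B| = 12
Jaccard = 1/12 = 1/12

1/12


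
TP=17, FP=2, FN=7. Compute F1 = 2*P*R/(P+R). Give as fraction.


F1 = 2 * P * R / (P + R)
P = TP/(TP+FP) = 17/19 = 17/19
R = TP/(TP+FN) = 17/24 = 17/24
2 * P * R = 2 * 17/19 * 17/24 = 289/228
P + R = 17/19 + 17/24 = 731/456
F1 = 289/228 / 731/456 = 34/43

34/43


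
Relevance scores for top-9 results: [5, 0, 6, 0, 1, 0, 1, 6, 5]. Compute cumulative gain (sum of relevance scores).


Cumulative Gain = sum of relevance scores
Position 1: rel=5, running sum=5
Position 2: rel=0, running sum=5
Position 3: rel=6, running sum=11
Position 4: rel=0, running sum=11
Position 5: rel=1, running sum=12
Position 6: rel=0, running sum=12
Position 7: rel=1, running sum=13
Position 8: rel=6, running sum=19
Position 9: rel=5, running sum=24
CG = 24

24


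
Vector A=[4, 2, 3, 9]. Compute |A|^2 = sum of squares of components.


|A|^2 = sum of squared components
A[0]^2 = 4^2 = 16
A[1]^2 = 2^2 = 4
A[2]^2 = 3^2 = 9
A[3]^2 = 9^2 = 81
Sum = 16 + 4 + 9 + 81 = 110

110


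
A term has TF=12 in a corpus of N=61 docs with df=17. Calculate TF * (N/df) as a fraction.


TF * (N/df)
= 12 * (61/17)
= 12 * 61/17
= 732/17

732/17


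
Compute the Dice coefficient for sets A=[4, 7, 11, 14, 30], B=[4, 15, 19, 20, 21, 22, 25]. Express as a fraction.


A intersect B = [4]
|A intersect B| = 1
|A| = 5, |B| = 7
Dice = 2*1 / (5+7)
= 2 / 12 = 1/6

1/6


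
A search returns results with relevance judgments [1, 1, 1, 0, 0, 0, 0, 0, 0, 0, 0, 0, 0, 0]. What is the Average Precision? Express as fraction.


Computing P@k for each relevant position:
Position 1: relevant, P@1 = 1/1 = 1
Position 2: relevant, P@2 = 2/2 = 1
Position 3: relevant, P@3 = 3/3 = 1
Position 4: not relevant
Position 5: not relevant
Position 6: not relevant
Position 7: not relevant
Position 8: not relevant
Position 9: not relevant
Position 10: not relevant
Position 11: not relevant
Position 12: not relevant
Position 13: not relevant
Position 14: not relevant
Sum of P@k = 1 + 1 + 1 = 3
AP = 3 / 3 = 1

1


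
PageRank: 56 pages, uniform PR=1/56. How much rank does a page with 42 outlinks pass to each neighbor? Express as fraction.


Initial PR = 1/56 = 1/56
Outlinks = 42
Contribution per link = PR / outlinks
= 1/56 / 42
= 1/2352

1/2352


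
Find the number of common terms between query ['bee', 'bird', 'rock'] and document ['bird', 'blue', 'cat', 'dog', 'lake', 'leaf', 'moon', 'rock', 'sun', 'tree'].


Query terms: ['bee', 'bird', 'rock']
Document terms: ['bird', 'blue', 'cat', 'dog', 'lake', 'leaf', 'moon', 'rock', 'sun', 'tree']
Common terms: ['bird', 'rock']
Overlap count = 2

2


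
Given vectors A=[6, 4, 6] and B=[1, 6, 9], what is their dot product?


Dot product = sum of element-wise products
A[0]*B[0] = 6*1 = 6
A[1]*B[1] = 4*6 = 24
A[2]*B[2] = 6*9 = 54
Sum = 6 + 24 + 54 = 84

84


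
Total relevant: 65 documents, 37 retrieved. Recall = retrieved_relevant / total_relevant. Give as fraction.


Recall = retrieved_relevant / total_relevant
= 37 / 65
= 37 / (37 + 28)
= 37/65

37/65


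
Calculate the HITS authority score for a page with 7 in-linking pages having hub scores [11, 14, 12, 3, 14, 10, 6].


Authority = sum of hub scores of in-linkers
In-link 1: hub score = 11
In-link 2: hub score = 14
In-link 3: hub score = 12
In-link 4: hub score = 3
In-link 5: hub score = 14
In-link 6: hub score = 10
In-link 7: hub score = 6
Authority = 11 + 14 + 12 + 3 + 14 + 10 + 6 = 70

70


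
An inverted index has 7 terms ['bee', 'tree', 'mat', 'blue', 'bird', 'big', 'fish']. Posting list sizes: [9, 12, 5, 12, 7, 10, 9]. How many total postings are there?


Summing posting list sizes:
'bee': 9 postings
'tree': 12 postings
'mat': 5 postings
'blue': 12 postings
'bird': 7 postings
'big': 10 postings
'fish': 9 postings
Total = 9 + 12 + 5 + 12 + 7 + 10 + 9 = 64

64


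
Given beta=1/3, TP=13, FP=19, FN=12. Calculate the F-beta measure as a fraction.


P = TP/(TP+FP) = 13/32 = 13/32
R = TP/(TP+FN) = 13/25 = 13/25
beta^2 = 1/3^2 = 1/9
(1 + beta^2) = 10/9
Numerator = (1+beta^2)*P*R = 169/720
Denominator = beta^2*P + R = 13/288 + 13/25 = 4069/7200
F_beta = 130/313

130/313


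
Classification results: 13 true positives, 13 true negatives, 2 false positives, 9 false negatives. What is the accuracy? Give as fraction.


Accuracy = (TP + TN) / (TP + TN + FP + FN)
TP + TN = 13 + 13 = 26
Total = 13 + 13 + 2 + 9 = 37
Accuracy = 26 / 37 = 26/37

26/37


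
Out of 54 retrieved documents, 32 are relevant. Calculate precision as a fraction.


Precision = relevant_retrieved / total_retrieved
= 32 / 54
= 32 / (32 + 22)
= 16/27

16/27


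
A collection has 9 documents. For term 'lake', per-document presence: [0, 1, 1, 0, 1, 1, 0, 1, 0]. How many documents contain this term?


Checking each document for 'lake':
Doc 1: absent
Doc 2: present
Doc 3: present
Doc 4: absent
Doc 5: present
Doc 6: present
Doc 7: absent
Doc 8: present
Doc 9: absent
df = sum of presences = 0 + 1 + 1 + 0 + 1 + 1 + 0 + 1 + 0 = 5

5


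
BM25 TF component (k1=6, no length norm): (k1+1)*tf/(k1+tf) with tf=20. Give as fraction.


BM25 TF component = (k1+1)*tf / (k1+tf)
k1 = 6, tf = 20
Numerator = (6+1)*20 = 140
Denominator = 6 + 20 = 26
= 140/26 = 70/13

70/13


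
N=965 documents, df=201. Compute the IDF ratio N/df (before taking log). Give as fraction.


IDF ratio = N / df
= 965 / 201
= 965/201

965/201


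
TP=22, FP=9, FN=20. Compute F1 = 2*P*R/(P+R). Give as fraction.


F1 = 2 * P * R / (P + R)
P = TP/(TP+FP) = 22/31 = 22/31
R = TP/(TP+FN) = 22/42 = 11/21
2 * P * R = 2 * 22/31 * 11/21 = 484/651
P + R = 22/31 + 11/21 = 803/651
F1 = 484/651 / 803/651 = 44/73

44/73


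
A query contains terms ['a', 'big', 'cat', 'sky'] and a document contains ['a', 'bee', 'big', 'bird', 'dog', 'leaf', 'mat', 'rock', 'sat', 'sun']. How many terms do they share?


Query terms: ['a', 'big', 'cat', 'sky']
Document terms: ['a', 'bee', 'big', 'bird', 'dog', 'leaf', 'mat', 'rock', 'sat', 'sun']
Common terms: ['a', 'big']
Overlap count = 2

2


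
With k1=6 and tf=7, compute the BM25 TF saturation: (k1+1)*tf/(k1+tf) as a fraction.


BM25 TF component = (k1+1)*tf / (k1+tf)
k1 = 6, tf = 7
Numerator = (6+1)*7 = 49
Denominator = 6 + 7 = 13
= 49/13 = 49/13

49/13


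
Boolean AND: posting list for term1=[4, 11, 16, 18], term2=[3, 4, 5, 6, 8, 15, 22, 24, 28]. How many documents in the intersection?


Boolean AND: find intersection of posting lists
term1 docs: [4, 11, 16, 18]
term2 docs: [3, 4, 5, 6, 8, 15, 22, 24, 28]
Intersection: [4]
|intersection| = 1

1


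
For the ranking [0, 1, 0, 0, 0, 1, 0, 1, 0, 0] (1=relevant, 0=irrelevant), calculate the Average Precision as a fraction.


Computing P@k for each relevant position:
Position 1: not relevant
Position 2: relevant, P@2 = 1/2 = 1/2
Position 3: not relevant
Position 4: not relevant
Position 5: not relevant
Position 6: relevant, P@6 = 2/6 = 1/3
Position 7: not relevant
Position 8: relevant, P@8 = 3/8 = 3/8
Position 9: not relevant
Position 10: not relevant
Sum of P@k = 1/2 + 1/3 + 3/8 = 29/24
AP = 29/24 / 3 = 29/72

29/72


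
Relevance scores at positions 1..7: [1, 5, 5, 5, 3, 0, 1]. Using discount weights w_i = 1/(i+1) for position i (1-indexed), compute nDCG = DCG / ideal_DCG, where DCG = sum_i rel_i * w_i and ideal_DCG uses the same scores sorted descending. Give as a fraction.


Position discount weights w_i = 1/(i+1) for i=1..7:
Weights = [1/2, 1/3, 1/4, 1/5, 1/6, 1/7, 1/8]
Actual relevance: [1, 5, 5, 5, 3, 0, 1]
DCG = 1/2 + 5/3 + 5/4 + 5/5 + 3/6 + 0/7 + 1/8 = 121/24
Ideal relevance (sorted desc): [5, 5, 5, 3, 1, 1, 0]
Ideal DCG = 5/2 + 5/3 + 5/4 + 3/5 + 1/6 + 1/7 + 0/8 = 2657/420
nDCG = DCG / ideal_DCG = 121/24 / 2657/420 = 4235/5314

4235/5314


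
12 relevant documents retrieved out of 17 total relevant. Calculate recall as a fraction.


Recall = retrieved_relevant / total_relevant
= 12 / 17
= 12 / (12 + 5)
= 12/17

12/17


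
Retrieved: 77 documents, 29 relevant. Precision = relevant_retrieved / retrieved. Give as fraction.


Precision = relevant_retrieved / total_retrieved
= 29 / 77
= 29 / (29 + 48)
= 29/77

29/77


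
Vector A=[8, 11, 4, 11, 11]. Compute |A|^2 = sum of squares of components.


|A|^2 = sum of squared components
A[0]^2 = 8^2 = 64
A[1]^2 = 11^2 = 121
A[2]^2 = 4^2 = 16
A[3]^2 = 11^2 = 121
A[4]^2 = 11^2 = 121
Sum = 64 + 121 + 16 + 121 + 121 = 443

443


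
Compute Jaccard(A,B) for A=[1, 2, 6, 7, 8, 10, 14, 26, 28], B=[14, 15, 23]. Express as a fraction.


A intersect B = [14]
|A intersect B| = 1
A union B = [1, 2, 6, 7, 8, 10, 14, 15, 23, 26, 28]
|A union B| = 11
Jaccard = 1/11 = 1/11

1/11


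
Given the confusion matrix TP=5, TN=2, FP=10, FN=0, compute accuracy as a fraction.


Accuracy = (TP + TN) / (TP + TN + FP + FN)
TP + TN = 5 + 2 = 7
Total = 5 + 2 + 10 + 0 = 17
Accuracy = 7 / 17 = 7/17

7/17


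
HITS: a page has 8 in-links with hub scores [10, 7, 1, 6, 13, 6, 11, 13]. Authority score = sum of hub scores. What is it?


Authority = sum of hub scores of in-linkers
In-link 1: hub score = 10
In-link 2: hub score = 7
In-link 3: hub score = 1
In-link 4: hub score = 6
In-link 5: hub score = 13
In-link 6: hub score = 6
In-link 7: hub score = 11
In-link 8: hub score = 13
Authority = 10 + 7 + 1 + 6 + 13 + 6 + 11 + 13 = 67

67


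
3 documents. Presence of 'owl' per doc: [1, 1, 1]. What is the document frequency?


Checking each document for 'owl':
Doc 1: present
Doc 2: present
Doc 3: present
df = sum of presences = 1 + 1 + 1 = 3

3


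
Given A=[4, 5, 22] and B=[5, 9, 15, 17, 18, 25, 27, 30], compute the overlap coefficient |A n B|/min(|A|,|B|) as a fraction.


A intersect B = [5]
|A intersect B| = 1
min(|A|, |B|) = min(3, 8) = 3
Overlap = 1 / 3 = 1/3

1/3


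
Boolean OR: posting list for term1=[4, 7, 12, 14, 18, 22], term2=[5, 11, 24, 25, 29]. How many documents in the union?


Boolean OR: find union of posting lists
term1 docs: [4, 7, 12, 14, 18, 22]
term2 docs: [5, 11, 24, 25, 29]
Union: [4, 5, 7, 11, 12, 14, 18, 22, 24, 25, 29]
|union| = 11

11


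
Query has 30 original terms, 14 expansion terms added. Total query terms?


Original terms: 30
Expansion terms: 14
Total = 30 + 14 = 44

44


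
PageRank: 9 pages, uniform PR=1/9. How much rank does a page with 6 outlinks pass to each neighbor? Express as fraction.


Initial PR = 1/9 = 1/9
Outlinks = 6
Contribution per link = PR / outlinks
= 1/9 / 6
= 1/54

1/54


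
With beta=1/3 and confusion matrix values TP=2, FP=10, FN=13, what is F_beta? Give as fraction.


P = TP/(TP+FP) = 2/12 = 1/6
R = TP/(TP+FN) = 2/15 = 2/15
beta^2 = 1/3^2 = 1/9
(1 + beta^2) = 10/9
Numerator = (1+beta^2)*P*R = 2/81
Denominator = beta^2*P + R = 1/54 + 2/15 = 41/270
F_beta = 20/123

20/123


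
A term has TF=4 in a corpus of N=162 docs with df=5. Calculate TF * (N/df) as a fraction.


TF * (N/df)
= 4 * (162/5)
= 4 * 162/5
= 648/5

648/5


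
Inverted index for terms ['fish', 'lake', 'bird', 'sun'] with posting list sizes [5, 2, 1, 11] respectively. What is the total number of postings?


Summing posting list sizes:
'fish': 5 postings
'lake': 2 postings
'bird': 1 postings
'sun': 11 postings
Total = 5 + 2 + 1 + 11 = 19

19


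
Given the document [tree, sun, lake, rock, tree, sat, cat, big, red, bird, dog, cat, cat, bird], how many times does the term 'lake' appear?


Document has 14 words
Scanning for 'lake':
Found at positions: [2]
Count = 1

1


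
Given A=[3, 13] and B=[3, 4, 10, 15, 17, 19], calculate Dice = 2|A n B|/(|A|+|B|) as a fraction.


A intersect B = [3]
|A intersect B| = 1
|A| = 2, |B| = 6
Dice = 2*1 / (2+6)
= 2 / 8 = 1/4

1/4


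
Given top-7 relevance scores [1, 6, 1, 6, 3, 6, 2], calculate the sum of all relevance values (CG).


Cumulative Gain = sum of relevance scores
Position 1: rel=1, running sum=1
Position 2: rel=6, running sum=7
Position 3: rel=1, running sum=8
Position 4: rel=6, running sum=14
Position 5: rel=3, running sum=17
Position 6: rel=6, running sum=23
Position 7: rel=2, running sum=25
CG = 25

25


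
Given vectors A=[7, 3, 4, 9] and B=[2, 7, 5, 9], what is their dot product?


Dot product = sum of element-wise products
A[0]*B[0] = 7*2 = 14
A[1]*B[1] = 3*7 = 21
A[2]*B[2] = 4*5 = 20
A[3]*B[3] = 9*9 = 81
Sum = 14 + 21 + 20 + 81 = 136

136


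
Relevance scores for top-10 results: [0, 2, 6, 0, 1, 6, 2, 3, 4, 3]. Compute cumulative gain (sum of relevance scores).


Cumulative Gain = sum of relevance scores
Position 1: rel=0, running sum=0
Position 2: rel=2, running sum=2
Position 3: rel=6, running sum=8
Position 4: rel=0, running sum=8
Position 5: rel=1, running sum=9
Position 6: rel=6, running sum=15
Position 7: rel=2, running sum=17
Position 8: rel=3, running sum=20
Position 9: rel=4, running sum=24
Position 10: rel=3, running sum=27
CG = 27

27


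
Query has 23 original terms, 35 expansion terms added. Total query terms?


Original terms: 23
Expansion terms: 35
Total = 23 + 35 = 58

58


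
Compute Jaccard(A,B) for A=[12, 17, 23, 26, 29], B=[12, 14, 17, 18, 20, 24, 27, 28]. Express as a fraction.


A intersect B = [12, 17]
|A intersect B| = 2
A union B = [12, 14, 17, 18, 20, 23, 24, 26, 27, 28, 29]
|A union B| = 11
Jaccard = 2/11 = 2/11

2/11


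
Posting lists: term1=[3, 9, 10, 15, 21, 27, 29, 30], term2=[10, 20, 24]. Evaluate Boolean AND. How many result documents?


Boolean AND: find intersection of posting lists
term1 docs: [3, 9, 10, 15, 21, 27, 29, 30]
term2 docs: [10, 20, 24]
Intersection: [10]
|intersection| = 1

1


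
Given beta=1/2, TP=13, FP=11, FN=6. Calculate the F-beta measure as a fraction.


P = TP/(TP+FP) = 13/24 = 13/24
R = TP/(TP+FN) = 13/19 = 13/19
beta^2 = 1/2^2 = 1/4
(1 + beta^2) = 5/4
Numerator = (1+beta^2)*P*R = 845/1824
Denominator = beta^2*P + R = 13/96 + 13/19 = 1495/1824
F_beta = 13/23

13/23


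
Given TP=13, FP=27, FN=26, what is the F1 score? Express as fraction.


F1 = 2 * P * R / (P + R)
P = TP/(TP+FP) = 13/40 = 13/40
R = TP/(TP+FN) = 13/39 = 1/3
2 * P * R = 2 * 13/40 * 1/3 = 13/60
P + R = 13/40 + 1/3 = 79/120
F1 = 13/60 / 79/120 = 26/79

26/79


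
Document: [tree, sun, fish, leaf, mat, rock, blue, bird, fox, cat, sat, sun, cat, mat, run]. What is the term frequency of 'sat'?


Document has 15 words
Scanning for 'sat':
Found at positions: [10]
Count = 1

1


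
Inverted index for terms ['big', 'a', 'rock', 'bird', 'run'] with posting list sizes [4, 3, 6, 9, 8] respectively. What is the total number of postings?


Summing posting list sizes:
'big': 4 postings
'a': 3 postings
'rock': 6 postings
'bird': 9 postings
'run': 8 postings
Total = 4 + 3 + 6 + 9 + 8 = 30

30


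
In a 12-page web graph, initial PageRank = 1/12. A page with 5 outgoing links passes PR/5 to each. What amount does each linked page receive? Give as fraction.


Initial PR = 1/12 = 1/12
Outlinks = 5
Contribution per link = PR / outlinks
= 1/12 / 5
= 1/60

1/60


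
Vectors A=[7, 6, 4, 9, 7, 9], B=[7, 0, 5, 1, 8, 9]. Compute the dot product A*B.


Dot product = sum of element-wise products
A[0]*B[0] = 7*7 = 49
A[1]*B[1] = 6*0 = 0
A[2]*B[2] = 4*5 = 20
A[3]*B[3] = 9*1 = 9
A[4]*B[4] = 7*8 = 56
A[5]*B[5] = 9*9 = 81
Sum = 49 + 0 + 20 + 9 + 56 + 81 = 215

215


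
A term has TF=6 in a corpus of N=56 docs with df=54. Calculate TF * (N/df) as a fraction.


TF * (N/df)
= 6 * (56/54)
= 6 * 28/27
= 56/9

56/9


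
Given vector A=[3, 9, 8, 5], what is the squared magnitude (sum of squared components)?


|A|^2 = sum of squared components
A[0]^2 = 3^2 = 9
A[1]^2 = 9^2 = 81
A[2]^2 = 8^2 = 64
A[3]^2 = 5^2 = 25
Sum = 9 + 81 + 64 + 25 = 179

179


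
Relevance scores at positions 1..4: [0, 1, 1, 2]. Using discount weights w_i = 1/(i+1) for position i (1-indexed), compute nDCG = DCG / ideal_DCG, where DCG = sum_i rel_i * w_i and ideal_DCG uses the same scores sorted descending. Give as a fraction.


Position discount weights w_i = 1/(i+1) for i=1..4:
Weights = [1/2, 1/3, 1/4, 1/5]
Actual relevance: [0, 1, 1, 2]
DCG = 0/2 + 1/3 + 1/4 + 2/5 = 59/60
Ideal relevance (sorted desc): [2, 1, 1, 0]
Ideal DCG = 2/2 + 1/3 + 1/4 + 0/5 = 19/12
nDCG = DCG / ideal_DCG = 59/60 / 19/12 = 59/95

59/95


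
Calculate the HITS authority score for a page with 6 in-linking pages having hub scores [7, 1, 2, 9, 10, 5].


Authority = sum of hub scores of in-linkers
In-link 1: hub score = 7
In-link 2: hub score = 1
In-link 3: hub score = 2
In-link 4: hub score = 9
In-link 5: hub score = 10
In-link 6: hub score = 5
Authority = 7 + 1 + 2 + 9 + 10 + 5 = 34

34


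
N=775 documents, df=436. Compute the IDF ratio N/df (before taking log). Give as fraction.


IDF ratio = N / df
= 775 / 436
= 775/436

775/436


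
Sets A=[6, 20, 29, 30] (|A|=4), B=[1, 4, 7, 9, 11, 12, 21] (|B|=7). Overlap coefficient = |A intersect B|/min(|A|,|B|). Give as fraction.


A intersect B = []
|A intersect B| = 0
min(|A|, |B|) = min(4, 7) = 4
Overlap = 0 / 4 = 0

0


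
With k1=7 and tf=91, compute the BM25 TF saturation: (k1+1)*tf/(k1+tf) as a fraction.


BM25 TF component = (k1+1)*tf / (k1+tf)
k1 = 7, tf = 91
Numerator = (7+1)*91 = 728
Denominator = 7 + 91 = 98
= 728/98 = 52/7

52/7


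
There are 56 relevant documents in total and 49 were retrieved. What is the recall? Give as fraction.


Recall = retrieved_relevant / total_relevant
= 49 / 56
= 49 / (49 + 7)
= 7/8

7/8


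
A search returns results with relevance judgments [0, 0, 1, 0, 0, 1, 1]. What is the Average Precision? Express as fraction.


Computing P@k for each relevant position:
Position 1: not relevant
Position 2: not relevant
Position 3: relevant, P@3 = 1/3 = 1/3
Position 4: not relevant
Position 5: not relevant
Position 6: relevant, P@6 = 2/6 = 1/3
Position 7: relevant, P@7 = 3/7 = 3/7
Sum of P@k = 1/3 + 1/3 + 3/7 = 23/21
AP = 23/21 / 3 = 23/63

23/63


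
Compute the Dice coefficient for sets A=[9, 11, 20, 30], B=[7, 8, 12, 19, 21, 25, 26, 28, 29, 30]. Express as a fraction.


A intersect B = [30]
|A intersect B| = 1
|A| = 4, |B| = 10
Dice = 2*1 / (4+10)
= 2 / 14 = 1/7

1/7


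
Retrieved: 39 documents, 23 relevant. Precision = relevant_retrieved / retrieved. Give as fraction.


Precision = relevant_retrieved / total_retrieved
= 23 / 39
= 23 / (23 + 16)
= 23/39

23/39


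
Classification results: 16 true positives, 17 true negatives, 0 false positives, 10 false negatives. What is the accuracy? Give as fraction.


Accuracy = (TP + TN) / (TP + TN + FP + FN)
TP + TN = 16 + 17 = 33
Total = 16 + 17 + 0 + 10 = 43
Accuracy = 33 / 43 = 33/43

33/43


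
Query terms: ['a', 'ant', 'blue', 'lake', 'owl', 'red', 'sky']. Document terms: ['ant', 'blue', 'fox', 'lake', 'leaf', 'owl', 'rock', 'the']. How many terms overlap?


Query terms: ['a', 'ant', 'blue', 'lake', 'owl', 'red', 'sky']
Document terms: ['ant', 'blue', 'fox', 'lake', 'leaf', 'owl', 'rock', 'the']
Common terms: ['ant', 'blue', 'lake', 'owl']
Overlap count = 4

4


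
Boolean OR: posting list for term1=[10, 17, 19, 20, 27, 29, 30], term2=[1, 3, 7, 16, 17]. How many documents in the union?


Boolean OR: find union of posting lists
term1 docs: [10, 17, 19, 20, 27, 29, 30]
term2 docs: [1, 3, 7, 16, 17]
Union: [1, 3, 7, 10, 16, 17, 19, 20, 27, 29, 30]
|union| = 11

11


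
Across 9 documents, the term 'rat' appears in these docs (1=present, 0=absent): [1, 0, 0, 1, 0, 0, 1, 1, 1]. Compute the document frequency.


Checking each document for 'rat':
Doc 1: present
Doc 2: absent
Doc 3: absent
Doc 4: present
Doc 5: absent
Doc 6: absent
Doc 7: present
Doc 8: present
Doc 9: present
df = sum of presences = 1 + 0 + 0 + 1 + 0 + 0 + 1 + 1 + 1 = 5

5


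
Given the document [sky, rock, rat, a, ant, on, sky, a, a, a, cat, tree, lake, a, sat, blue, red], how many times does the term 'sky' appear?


Document has 17 words
Scanning for 'sky':
Found at positions: [0, 6]
Count = 2

2


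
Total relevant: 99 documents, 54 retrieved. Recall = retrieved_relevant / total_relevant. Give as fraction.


Recall = retrieved_relevant / total_relevant
= 54 / 99
= 54 / (54 + 45)
= 6/11

6/11


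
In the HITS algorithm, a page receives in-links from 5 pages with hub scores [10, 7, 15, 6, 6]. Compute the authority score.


Authority = sum of hub scores of in-linkers
In-link 1: hub score = 10
In-link 2: hub score = 7
In-link 3: hub score = 15
In-link 4: hub score = 6
In-link 5: hub score = 6
Authority = 10 + 7 + 15 + 6 + 6 = 44

44


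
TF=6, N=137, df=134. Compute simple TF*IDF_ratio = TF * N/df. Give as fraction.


TF * (N/df)
= 6 * (137/134)
= 6 * 137/134
= 411/67

411/67


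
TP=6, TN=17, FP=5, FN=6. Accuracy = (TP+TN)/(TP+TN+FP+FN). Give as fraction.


Accuracy = (TP + TN) / (TP + TN + FP + FN)
TP + TN = 6 + 17 = 23
Total = 6 + 17 + 5 + 6 = 34
Accuracy = 23 / 34 = 23/34

23/34


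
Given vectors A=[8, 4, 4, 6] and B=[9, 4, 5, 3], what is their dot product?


Dot product = sum of element-wise products
A[0]*B[0] = 8*9 = 72
A[1]*B[1] = 4*4 = 16
A[2]*B[2] = 4*5 = 20
A[3]*B[3] = 6*3 = 18
Sum = 72 + 16 + 20 + 18 = 126

126


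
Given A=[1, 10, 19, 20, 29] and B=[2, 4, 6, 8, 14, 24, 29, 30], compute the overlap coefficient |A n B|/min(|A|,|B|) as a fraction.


A intersect B = [29]
|A intersect B| = 1
min(|A|, |B|) = min(5, 8) = 5
Overlap = 1 / 5 = 1/5

1/5


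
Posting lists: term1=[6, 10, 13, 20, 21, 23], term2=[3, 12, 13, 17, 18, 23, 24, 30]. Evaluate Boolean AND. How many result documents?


Boolean AND: find intersection of posting lists
term1 docs: [6, 10, 13, 20, 21, 23]
term2 docs: [3, 12, 13, 17, 18, 23, 24, 30]
Intersection: [13, 23]
|intersection| = 2

2


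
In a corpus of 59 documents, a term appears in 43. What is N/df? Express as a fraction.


IDF ratio = N / df
= 59 / 43
= 59/43

59/43


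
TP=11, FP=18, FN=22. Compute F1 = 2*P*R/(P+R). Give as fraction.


F1 = 2 * P * R / (P + R)
P = TP/(TP+FP) = 11/29 = 11/29
R = TP/(TP+FN) = 11/33 = 1/3
2 * P * R = 2 * 11/29 * 1/3 = 22/87
P + R = 11/29 + 1/3 = 62/87
F1 = 22/87 / 62/87 = 11/31

11/31


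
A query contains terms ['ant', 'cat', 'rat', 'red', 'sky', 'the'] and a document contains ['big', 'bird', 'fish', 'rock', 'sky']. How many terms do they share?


Query terms: ['ant', 'cat', 'rat', 'red', 'sky', 'the']
Document terms: ['big', 'bird', 'fish', 'rock', 'sky']
Common terms: ['sky']
Overlap count = 1

1


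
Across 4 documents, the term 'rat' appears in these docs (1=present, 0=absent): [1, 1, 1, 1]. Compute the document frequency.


Checking each document for 'rat':
Doc 1: present
Doc 2: present
Doc 3: present
Doc 4: present
df = sum of presences = 1 + 1 + 1 + 1 = 4

4


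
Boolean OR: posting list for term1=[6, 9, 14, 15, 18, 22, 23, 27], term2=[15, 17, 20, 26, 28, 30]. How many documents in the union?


Boolean OR: find union of posting lists
term1 docs: [6, 9, 14, 15, 18, 22, 23, 27]
term2 docs: [15, 17, 20, 26, 28, 30]
Union: [6, 9, 14, 15, 17, 18, 20, 22, 23, 26, 27, 28, 30]
|union| = 13

13


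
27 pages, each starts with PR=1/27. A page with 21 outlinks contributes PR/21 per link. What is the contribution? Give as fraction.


Initial PR = 1/27 = 1/27
Outlinks = 21
Contribution per link = PR / outlinks
= 1/27 / 21
= 1/567

1/567


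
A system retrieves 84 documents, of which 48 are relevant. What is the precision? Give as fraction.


Precision = relevant_retrieved / total_retrieved
= 48 / 84
= 48 / (48 + 36)
= 4/7

4/7


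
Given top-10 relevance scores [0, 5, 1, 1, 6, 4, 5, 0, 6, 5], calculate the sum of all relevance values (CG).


Cumulative Gain = sum of relevance scores
Position 1: rel=0, running sum=0
Position 2: rel=5, running sum=5
Position 3: rel=1, running sum=6
Position 4: rel=1, running sum=7
Position 5: rel=6, running sum=13
Position 6: rel=4, running sum=17
Position 7: rel=5, running sum=22
Position 8: rel=0, running sum=22
Position 9: rel=6, running sum=28
Position 10: rel=5, running sum=33
CG = 33

33


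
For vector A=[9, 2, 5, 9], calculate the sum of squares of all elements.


|A|^2 = sum of squared components
A[0]^2 = 9^2 = 81
A[1]^2 = 2^2 = 4
A[2]^2 = 5^2 = 25
A[3]^2 = 9^2 = 81
Sum = 81 + 4 + 25 + 81 = 191

191


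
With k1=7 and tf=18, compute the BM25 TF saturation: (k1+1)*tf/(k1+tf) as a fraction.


BM25 TF component = (k1+1)*tf / (k1+tf)
k1 = 7, tf = 18
Numerator = (7+1)*18 = 144
Denominator = 7 + 18 = 25
= 144/25 = 144/25

144/25


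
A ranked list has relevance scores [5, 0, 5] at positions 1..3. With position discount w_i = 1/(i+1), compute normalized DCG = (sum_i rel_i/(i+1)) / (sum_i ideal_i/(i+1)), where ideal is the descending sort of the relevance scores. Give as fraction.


Position discount weights w_i = 1/(i+1) for i=1..3:
Weights = [1/2, 1/3, 1/4]
Actual relevance: [5, 0, 5]
DCG = 5/2 + 0/3 + 5/4 = 15/4
Ideal relevance (sorted desc): [5, 5, 0]
Ideal DCG = 5/2 + 5/3 + 0/4 = 25/6
nDCG = DCG / ideal_DCG = 15/4 / 25/6 = 9/10

9/10


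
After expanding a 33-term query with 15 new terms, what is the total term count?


Original terms: 33
Expansion terms: 15
Total = 33 + 15 = 48

48


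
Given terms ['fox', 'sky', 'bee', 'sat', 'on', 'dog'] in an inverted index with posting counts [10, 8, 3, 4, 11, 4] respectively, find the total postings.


Summing posting list sizes:
'fox': 10 postings
'sky': 8 postings
'bee': 3 postings
'sat': 4 postings
'on': 11 postings
'dog': 4 postings
Total = 10 + 8 + 3 + 4 + 11 + 4 = 40

40


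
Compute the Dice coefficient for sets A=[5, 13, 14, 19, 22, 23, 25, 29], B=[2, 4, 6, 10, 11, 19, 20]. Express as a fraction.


A intersect B = [19]
|A intersect B| = 1
|A| = 8, |B| = 7
Dice = 2*1 / (8+7)
= 2 / 15 = 2/15

2/15


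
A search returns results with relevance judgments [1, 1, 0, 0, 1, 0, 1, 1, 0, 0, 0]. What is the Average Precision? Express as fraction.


Computing P@k for each relevant position:
Position 1: relevant, P@1 = 1/1 = 1
Position 2: relevant, P@2 = 2/2 = 1
Position 3: not relevant
Position 4: not relevant
Position 5: relevant, P@5 = 3/5 = 3/5
Position 6: not relevant
Position 7: relevant, P@7 = 4/7 = 4/7
Position 8: relevant, P@8 = 5/8 = 5/8
Position 9: not relevant
Position 10: not relevant
Position 11: not relevant
Sum of P@k = 1 + 1 + 3/5 + 4/7 + 5/8 = 1063/280
AP = 1063/280 / 5 = 1063/1400

1063/1400


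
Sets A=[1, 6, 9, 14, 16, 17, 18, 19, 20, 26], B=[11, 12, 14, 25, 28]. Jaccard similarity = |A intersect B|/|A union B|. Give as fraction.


A intersect B = [14]
|A intersect B| = 1
A union B = [1, 6, 9, 11, 12, 14, 16, 17, 18, 19, 20, 25, 26, 28]
|A union B| = 14
Jaccard = 1/14 = 1/14

1/14


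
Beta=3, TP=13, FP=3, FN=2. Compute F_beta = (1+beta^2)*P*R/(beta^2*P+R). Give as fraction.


P = TP/(TP+FP) = 13/16 = 13/16
R = TP/(TP+FN) = 13/15 = 13/15
beta^2 = 3^2 = 9
(1 + beta^2) = 10
Numerator = (1+beta^2)*P*R = 169/24
Denominator = beta^2*P + R = 117/16 + 13/15 = 1963/240
F_beta = 130/151

130/151


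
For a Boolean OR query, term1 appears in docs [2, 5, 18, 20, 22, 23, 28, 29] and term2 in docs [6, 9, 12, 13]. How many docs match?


Boolean OR: find union of posting lists
term1 docs: [2, 5, 18, 20, 22, 23, 28, 29]
term2 docs: [6, 9, 12, 13]
Union: [2, 5, 6, 9, 12, 13, 18, 20, 22, 23, 28, 29]
|union| = 12

12


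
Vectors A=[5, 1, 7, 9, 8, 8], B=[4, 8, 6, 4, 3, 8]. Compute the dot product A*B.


Dot product = sum of element-wise products
A[0]*B[0] = 5*4 = 20
A[1]*B[1] = 1*8 = 8
A[2]*B[2] = 7*6 = 42
A[3]*B[3] = 9*4 = 36
A[4]*B[4] = 8*3 = 24
A[5]*B[5] = 8*8 = 64
Sum = 20 + 8 + 42 + 36 + 24 + 64 = 194

194


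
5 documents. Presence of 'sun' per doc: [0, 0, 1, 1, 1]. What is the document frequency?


Checking each document for 'sun':
Doc 1: absent
Doc 2: absent
Doc 3: present
Doc 4: present
Doc 5: present
df = sum of presences = 0 + 0 + 1 + 1 + 1 = 3

3


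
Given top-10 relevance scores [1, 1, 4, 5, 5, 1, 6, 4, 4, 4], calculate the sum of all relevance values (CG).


Cumulative Gain = sum of relevance scores
Position 1: rel=1, running sum=1
Position 2: rel=1, running sum=2
Position 3: rel=4, running sum=6
Position 4: rel=5, running sum=11
Position 5: rel=5, running sum=16
Position 6: rel=1, running sum=17
Position 7: rel=6, running sum=23
Position 8: rel=4, running sum=27
Position 9: rel=4, running sum=31
Position 10: rel=4, running sum=35
CG = 35

35


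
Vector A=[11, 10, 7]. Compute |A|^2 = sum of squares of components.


|A|^2 = sum of squared components
A[0]^2 = 11^2 = 121
A[1]^2 = 10^2 = 100
A[2]^2 = 7^2 = 49
Sum = 121 + 100 + 49 = 270

270


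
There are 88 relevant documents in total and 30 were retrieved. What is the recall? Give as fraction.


Recall = retrieved_relevant / total_relevant
= 30 / 88
= 30 / (30 + 58)
= 15/44

15/44


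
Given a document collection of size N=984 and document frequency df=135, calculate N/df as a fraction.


IDF ratio = N / df
= 984 / 135
= 328/45

328/45


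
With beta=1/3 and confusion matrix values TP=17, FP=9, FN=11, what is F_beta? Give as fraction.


P = TP/(TP+FP) = 17/26 = 17/26
R = TP/(TP+FN) = 17/28 = 17/28
beta^2 = 1/3^2 = 1/9
(1 + beta^2) = 10/9
Numerator = (1+beta^2)*P*R = 1445/3276
Denominator = beta^2*P + R = 17/234 + 17/28 = 2227/3276
F_beta = 85/131

85/131
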